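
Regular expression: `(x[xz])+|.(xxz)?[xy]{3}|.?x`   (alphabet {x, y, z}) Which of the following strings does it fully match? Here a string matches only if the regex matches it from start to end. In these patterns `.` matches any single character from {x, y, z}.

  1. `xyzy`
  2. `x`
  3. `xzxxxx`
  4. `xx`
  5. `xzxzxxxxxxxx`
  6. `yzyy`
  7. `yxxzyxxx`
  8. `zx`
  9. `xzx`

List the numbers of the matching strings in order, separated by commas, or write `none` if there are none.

1 → no match
2 → match
3 → match
4 → match
5 → match
6 → no match
7 → no match
8 → match
9 → no match

2, 3, 4, 5, 8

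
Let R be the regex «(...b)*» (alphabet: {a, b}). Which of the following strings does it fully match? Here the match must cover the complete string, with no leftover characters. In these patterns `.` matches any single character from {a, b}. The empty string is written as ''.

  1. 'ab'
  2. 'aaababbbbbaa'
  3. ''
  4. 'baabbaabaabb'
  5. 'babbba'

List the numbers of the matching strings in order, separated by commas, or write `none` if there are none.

1 → no match
2 → no match
3 → match
4 → match
5 → no match

3, 4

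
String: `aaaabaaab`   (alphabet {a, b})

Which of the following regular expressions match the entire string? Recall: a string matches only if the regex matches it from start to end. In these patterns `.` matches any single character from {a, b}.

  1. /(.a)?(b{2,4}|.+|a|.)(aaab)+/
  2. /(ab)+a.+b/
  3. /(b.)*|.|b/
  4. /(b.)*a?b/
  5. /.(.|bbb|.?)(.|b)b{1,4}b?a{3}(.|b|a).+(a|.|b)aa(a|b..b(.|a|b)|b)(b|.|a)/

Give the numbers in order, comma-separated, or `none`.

1 → match
2 → no match — must start with `ab`
3 → no match
4 → no match
5 → no match

1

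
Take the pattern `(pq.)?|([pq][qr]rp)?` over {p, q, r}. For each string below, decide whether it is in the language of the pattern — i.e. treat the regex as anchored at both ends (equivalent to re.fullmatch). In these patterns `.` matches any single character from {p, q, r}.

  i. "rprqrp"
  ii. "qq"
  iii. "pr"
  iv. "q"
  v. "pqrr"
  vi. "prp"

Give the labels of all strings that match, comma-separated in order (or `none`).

i. "rprqrp" → no match
ii. "qq" → no match
iii. "pr" → no match
iv. "q" → no match
v. "pqrr" → no match
vi. "prp" → no match

none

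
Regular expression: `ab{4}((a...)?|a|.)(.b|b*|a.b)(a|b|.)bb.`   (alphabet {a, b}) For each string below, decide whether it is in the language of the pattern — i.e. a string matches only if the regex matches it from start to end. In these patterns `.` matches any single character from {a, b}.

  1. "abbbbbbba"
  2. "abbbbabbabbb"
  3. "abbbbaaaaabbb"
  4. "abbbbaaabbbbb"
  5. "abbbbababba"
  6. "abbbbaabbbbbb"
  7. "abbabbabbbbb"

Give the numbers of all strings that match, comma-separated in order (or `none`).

1 → match
2 → match
3 → match
4 → match
5 → match
6 → match
7 → no match

1, 2, 3, 4, 5, 6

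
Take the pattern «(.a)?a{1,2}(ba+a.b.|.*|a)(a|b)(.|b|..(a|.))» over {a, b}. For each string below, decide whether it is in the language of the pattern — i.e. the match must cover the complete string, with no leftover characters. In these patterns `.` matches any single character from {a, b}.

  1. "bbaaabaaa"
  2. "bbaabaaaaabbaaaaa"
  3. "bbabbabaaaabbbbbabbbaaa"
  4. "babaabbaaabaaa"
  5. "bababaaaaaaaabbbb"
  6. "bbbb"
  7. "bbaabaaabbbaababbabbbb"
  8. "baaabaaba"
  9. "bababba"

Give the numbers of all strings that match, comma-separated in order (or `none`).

1 → no match
2 → no match
3 → no match
4 → no match
5 → no match
6 → no match
7 → no match
8 → match
9 → no match

8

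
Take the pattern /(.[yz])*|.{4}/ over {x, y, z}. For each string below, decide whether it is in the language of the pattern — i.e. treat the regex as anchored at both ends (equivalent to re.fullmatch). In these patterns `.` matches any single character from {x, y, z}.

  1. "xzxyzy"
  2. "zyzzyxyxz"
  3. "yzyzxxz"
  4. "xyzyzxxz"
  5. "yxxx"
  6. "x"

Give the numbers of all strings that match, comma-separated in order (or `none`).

1, 5

1 → match
2 → no match
3 → no match
4 → no match
5 → match
6 → no match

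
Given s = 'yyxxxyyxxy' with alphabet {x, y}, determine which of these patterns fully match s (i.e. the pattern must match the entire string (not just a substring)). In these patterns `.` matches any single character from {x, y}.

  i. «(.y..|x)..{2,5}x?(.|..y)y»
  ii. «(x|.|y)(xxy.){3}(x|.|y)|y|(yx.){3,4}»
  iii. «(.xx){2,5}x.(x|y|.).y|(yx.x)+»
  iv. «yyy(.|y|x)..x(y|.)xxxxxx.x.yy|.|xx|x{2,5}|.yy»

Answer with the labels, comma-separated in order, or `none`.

i

i → match
ii → no match
iii → no match
iv → no match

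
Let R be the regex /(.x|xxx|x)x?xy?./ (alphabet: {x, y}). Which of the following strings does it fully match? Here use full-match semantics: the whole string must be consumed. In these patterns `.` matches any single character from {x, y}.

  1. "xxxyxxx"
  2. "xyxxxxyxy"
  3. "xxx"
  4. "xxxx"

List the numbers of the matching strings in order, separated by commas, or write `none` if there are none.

1 → no match
2 → no match
3 → match
4 → match

3, 4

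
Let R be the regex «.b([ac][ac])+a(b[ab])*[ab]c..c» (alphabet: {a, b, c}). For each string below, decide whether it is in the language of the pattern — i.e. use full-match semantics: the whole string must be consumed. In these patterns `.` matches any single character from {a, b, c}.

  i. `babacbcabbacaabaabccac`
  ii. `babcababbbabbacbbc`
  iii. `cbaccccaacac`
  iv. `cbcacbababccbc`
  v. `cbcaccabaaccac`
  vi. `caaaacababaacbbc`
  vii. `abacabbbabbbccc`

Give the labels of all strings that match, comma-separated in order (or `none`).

v

i → no match
ii → no match
iii → no match
iv → no match
v → match
vi → no match
vii → no match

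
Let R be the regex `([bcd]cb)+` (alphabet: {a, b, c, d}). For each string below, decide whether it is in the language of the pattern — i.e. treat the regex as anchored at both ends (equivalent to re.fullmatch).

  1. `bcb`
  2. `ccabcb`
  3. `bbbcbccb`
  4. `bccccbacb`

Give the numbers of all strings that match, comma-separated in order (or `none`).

1. `bcb` → match
2. `ccabcb` → no match
3. `bbbcbccb` → no match
4. `bccccbacb` → no match

1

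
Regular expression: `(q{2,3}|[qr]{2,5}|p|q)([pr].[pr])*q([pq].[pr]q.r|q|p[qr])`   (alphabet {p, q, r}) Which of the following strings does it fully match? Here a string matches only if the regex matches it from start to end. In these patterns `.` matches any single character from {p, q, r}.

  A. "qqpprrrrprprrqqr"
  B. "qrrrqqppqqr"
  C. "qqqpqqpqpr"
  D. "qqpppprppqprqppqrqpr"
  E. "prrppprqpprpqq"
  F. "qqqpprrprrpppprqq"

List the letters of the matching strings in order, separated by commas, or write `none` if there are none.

B, D, F

A → no match
B. "qrrrqqppqqr" → match
C. "qqqpqqpqpr" → no match
D → match
E → no match
F → match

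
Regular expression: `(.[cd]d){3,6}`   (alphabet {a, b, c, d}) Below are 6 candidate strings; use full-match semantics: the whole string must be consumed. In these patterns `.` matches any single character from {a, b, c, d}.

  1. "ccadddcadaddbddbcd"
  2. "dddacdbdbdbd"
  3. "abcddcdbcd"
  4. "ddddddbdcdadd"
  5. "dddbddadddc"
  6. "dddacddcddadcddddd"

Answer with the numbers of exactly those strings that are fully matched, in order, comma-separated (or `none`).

none

1 → no match
2. "dddacdbdbdbd" → no match
3. "abcddcdbcd" → no match
4 → no match
5. "dddbddadddc" → no match — must end with "d"
6 → no match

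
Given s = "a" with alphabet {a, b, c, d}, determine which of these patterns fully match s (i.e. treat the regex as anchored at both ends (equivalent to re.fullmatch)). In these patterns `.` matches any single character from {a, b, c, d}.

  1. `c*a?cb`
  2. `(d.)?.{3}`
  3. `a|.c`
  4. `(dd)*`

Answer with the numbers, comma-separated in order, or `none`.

3

1 → no match — must end with "cb"
2 → no match
3 → match
4 → no match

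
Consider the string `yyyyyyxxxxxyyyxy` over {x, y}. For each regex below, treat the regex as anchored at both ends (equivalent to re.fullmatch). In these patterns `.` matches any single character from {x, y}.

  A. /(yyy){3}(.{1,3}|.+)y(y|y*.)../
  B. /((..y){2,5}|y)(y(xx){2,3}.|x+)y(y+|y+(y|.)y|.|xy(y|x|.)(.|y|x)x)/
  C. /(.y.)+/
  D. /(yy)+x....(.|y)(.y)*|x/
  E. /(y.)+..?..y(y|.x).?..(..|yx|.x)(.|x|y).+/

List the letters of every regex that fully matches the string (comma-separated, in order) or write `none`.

B, D, E

A → no match
B → match
C → no match
D → match
E → match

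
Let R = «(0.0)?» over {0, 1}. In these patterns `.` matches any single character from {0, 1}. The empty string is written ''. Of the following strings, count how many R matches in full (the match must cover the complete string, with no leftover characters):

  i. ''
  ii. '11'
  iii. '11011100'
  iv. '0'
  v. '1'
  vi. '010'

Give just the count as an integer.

i → match
ii → no match
iii → no match
iv → no match
v → no match
vi → match
Total matched: 2

2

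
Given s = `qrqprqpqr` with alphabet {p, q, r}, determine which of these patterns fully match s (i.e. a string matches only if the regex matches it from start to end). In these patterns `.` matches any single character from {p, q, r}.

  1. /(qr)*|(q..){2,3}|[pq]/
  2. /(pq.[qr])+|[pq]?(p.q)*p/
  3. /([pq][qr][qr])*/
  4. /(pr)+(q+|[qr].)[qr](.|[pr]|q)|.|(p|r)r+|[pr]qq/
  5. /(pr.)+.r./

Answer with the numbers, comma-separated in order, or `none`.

3

1 → no match
2 → no match
3 → match
4 → no match
5 → no match — must start with `pr`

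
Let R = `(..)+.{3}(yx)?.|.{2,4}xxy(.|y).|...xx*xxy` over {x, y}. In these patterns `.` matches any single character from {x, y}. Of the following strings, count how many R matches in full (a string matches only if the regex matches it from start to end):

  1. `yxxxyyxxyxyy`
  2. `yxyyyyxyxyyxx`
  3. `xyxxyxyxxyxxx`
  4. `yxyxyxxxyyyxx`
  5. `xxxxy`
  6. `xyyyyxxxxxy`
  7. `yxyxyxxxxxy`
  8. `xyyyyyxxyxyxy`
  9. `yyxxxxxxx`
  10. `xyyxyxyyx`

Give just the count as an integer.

1

1 → match
2 → no match
3 → no match
4 → no match
5 → no match
6 → no match
7 → no match
8 → no match
9 → no match
10 → no match
Total matched: 1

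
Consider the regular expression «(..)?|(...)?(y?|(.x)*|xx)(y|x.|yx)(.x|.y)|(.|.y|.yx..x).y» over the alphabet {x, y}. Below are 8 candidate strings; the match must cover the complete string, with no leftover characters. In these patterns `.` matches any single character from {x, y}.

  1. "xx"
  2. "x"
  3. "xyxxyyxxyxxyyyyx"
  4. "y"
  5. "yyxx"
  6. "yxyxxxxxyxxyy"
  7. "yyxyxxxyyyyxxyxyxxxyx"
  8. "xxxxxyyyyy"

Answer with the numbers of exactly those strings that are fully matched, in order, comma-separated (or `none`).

1 → match
2 → no match
3 → no match
4 → no match
5 → match
6 → no match
7 → no match
8 → no match

1, 5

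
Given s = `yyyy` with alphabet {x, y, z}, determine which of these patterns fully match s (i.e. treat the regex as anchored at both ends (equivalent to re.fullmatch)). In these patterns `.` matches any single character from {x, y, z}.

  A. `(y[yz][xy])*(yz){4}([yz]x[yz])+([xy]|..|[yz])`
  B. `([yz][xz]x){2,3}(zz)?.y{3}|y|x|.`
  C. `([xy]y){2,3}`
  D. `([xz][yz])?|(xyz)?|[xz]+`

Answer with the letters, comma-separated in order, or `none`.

C

A → no match
B → no match
C → match
D → no match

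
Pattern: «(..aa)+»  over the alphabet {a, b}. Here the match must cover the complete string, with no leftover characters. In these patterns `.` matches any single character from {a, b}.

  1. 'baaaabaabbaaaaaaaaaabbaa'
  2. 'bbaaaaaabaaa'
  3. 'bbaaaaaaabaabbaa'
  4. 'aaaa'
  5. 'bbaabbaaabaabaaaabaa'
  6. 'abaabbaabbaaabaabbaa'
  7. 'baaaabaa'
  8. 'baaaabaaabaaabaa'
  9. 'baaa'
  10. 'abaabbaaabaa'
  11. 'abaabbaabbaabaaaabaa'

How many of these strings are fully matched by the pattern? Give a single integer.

11

1 → match
2 → match
3 → match
4 → match
5 → match
6 → match
7 → match
8 → match
9 → match
10 → match
11 → match
Total matched: 11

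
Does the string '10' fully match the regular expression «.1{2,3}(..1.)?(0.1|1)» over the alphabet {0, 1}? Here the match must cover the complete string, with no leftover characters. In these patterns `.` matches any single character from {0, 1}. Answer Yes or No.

No

Every match must end with '1', but '10' does not.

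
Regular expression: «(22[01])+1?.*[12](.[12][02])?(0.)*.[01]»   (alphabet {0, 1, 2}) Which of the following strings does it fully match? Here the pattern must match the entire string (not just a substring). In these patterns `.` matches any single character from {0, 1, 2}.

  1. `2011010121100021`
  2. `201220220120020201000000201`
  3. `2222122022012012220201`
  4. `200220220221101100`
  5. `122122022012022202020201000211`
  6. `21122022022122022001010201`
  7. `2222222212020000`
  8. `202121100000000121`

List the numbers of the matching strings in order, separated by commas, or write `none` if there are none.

none

1 → no match — must start with `22`
2 → no match — must start with `22`
3 → no match
4 → no match — must start with `22`
5 → no match — must start with `22`
6 → no match — must start with `22`
7 → no match
8 → no match — must start with `22`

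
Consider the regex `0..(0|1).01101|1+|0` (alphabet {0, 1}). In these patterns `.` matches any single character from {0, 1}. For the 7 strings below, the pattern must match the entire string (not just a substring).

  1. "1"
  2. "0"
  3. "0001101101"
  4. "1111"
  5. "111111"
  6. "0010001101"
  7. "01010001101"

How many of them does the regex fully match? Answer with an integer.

6

1 → match
2 → match
3 → match
4 → match
5 → match
6 → match
7 → no match
Total matched: 6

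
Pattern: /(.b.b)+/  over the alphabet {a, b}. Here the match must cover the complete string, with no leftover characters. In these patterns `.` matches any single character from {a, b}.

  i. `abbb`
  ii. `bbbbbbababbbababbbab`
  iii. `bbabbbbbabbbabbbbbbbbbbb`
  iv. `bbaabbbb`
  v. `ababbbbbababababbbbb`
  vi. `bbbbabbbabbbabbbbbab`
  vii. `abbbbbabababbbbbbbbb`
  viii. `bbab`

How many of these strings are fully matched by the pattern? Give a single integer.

i. `abbb` → match
ii → match
iii → match
iv. `bbaabbbb` → no match
v → match
vi → match
vii → match
viii. `bbab` → match
Total matched: 7

7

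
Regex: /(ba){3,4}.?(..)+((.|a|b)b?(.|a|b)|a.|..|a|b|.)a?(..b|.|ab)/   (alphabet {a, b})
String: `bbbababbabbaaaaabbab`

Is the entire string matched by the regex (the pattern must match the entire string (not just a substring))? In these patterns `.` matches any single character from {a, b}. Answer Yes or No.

No

Every match must start with `ba`, but `bbbababbabbaaaaabbab` does not.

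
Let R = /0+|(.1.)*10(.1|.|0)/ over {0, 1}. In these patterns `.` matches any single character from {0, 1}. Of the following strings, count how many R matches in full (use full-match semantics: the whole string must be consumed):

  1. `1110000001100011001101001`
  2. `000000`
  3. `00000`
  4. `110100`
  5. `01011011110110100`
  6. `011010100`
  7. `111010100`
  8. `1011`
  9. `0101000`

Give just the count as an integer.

6

1 → no match
2 → match
3 → match
4 → match
5 → no match
6 → match
7 → match
8 → match
9 → no match
Total matched: 6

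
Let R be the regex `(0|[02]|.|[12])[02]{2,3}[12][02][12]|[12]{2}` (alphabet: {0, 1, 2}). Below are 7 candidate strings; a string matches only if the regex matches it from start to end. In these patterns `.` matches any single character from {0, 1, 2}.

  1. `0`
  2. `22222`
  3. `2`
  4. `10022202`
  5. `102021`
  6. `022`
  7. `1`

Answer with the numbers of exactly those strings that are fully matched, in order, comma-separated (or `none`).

none

1 → no match
2 → no match
3 → no match
4 → no match
5 → no match
6 → no match
7 → no match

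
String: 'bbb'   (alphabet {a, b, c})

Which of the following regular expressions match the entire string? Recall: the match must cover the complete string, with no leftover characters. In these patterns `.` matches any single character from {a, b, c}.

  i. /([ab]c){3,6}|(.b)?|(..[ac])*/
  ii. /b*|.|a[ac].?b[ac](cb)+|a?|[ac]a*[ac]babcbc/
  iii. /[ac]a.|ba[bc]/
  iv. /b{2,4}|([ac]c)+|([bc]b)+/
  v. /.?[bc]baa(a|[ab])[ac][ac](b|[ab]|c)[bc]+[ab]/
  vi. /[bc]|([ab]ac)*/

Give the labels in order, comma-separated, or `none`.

ii, iv

i → no match
ii → match
iii → no match
iv → match
v → no match
vi → no match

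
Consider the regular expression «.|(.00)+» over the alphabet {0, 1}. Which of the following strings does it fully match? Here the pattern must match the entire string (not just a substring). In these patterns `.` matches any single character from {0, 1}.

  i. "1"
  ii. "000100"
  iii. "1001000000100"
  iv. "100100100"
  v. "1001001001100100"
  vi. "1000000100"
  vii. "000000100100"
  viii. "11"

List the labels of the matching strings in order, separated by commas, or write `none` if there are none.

i, ii, iv, vii

i → match
ii → match
iii → no match
iv → match
v → no match
vi → no match
vii → match
viii → no match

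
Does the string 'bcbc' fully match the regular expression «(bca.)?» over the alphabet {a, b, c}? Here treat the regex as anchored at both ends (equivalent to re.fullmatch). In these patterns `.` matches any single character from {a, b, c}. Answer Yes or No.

No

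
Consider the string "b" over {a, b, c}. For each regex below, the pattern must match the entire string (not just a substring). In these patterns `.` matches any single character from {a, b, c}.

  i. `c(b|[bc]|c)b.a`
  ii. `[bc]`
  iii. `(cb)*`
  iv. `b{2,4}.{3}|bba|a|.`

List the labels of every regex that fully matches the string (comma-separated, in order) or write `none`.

i → no match — must start with "c"
ii → match
iii → no match
iv → match

ii, iv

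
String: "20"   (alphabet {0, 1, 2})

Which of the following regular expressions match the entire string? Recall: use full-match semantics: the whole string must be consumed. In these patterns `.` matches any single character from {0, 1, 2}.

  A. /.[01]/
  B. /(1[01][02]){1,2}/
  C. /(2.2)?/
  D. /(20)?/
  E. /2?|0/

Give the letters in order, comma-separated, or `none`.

A, D

A → match
B → no match — must start with "1"
C → no match
D → match
E → no match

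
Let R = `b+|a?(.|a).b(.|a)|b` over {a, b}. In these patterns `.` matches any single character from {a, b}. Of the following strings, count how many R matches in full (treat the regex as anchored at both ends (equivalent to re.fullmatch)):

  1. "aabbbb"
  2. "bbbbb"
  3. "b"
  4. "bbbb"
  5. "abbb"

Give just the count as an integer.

4

1 → no match
2 → match
3 → match
4 → match
5 → match
Total matched: 4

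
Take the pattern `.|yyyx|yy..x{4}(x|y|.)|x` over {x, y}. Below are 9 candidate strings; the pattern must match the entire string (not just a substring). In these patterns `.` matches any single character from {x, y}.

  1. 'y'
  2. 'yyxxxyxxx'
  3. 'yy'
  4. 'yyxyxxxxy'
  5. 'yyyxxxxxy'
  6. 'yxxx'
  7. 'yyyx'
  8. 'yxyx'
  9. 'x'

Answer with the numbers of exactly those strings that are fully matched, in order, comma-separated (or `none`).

1 → match
2 → no match
3 → no match
4 → match
5 → match
6 → no match
7 → match
8 → no match
9 → match

1, 4, 5, 7, 9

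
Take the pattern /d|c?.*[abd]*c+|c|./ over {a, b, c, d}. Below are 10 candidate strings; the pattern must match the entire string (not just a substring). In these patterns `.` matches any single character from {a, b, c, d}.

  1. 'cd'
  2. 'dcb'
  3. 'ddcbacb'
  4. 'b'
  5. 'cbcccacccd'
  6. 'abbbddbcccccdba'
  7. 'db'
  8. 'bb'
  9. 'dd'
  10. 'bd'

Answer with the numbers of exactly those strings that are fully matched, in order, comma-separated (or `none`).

1. 'cd' → no match
2. 'dcb' → no match
3. 'ddcbacb' → no match
4. 'b' → match
5. 'cbcccacccd' → no match
6 → no match
7. 'db' → no match
8. 'bb' → no match
9. 'dd' → no match
10. 'bd' → no match

4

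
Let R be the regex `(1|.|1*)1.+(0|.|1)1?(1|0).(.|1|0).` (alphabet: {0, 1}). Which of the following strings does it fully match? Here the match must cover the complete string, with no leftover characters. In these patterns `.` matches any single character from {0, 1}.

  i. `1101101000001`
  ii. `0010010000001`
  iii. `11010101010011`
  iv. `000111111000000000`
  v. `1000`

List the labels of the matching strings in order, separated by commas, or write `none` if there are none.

i → match
ii → no match
iii → match
iv → no match
v → no match

i, iii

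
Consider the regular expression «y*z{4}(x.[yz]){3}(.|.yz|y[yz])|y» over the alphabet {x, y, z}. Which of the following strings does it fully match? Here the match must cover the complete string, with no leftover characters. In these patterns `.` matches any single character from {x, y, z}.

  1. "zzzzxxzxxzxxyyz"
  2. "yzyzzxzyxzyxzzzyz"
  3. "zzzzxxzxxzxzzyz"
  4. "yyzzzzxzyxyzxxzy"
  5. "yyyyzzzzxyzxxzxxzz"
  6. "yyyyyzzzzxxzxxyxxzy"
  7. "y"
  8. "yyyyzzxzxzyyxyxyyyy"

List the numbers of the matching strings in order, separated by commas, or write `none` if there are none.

1 → match
2 → no match
3 → match
4 → match
5 → match
6 → match
7 → match
8 → no match

1, 3, 4, 5, 6, 7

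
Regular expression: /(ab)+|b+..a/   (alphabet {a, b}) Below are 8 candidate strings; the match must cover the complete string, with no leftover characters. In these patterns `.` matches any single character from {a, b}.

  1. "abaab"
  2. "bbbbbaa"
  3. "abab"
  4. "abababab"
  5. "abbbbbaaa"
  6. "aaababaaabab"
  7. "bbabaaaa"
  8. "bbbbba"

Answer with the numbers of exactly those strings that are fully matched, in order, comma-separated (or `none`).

2, 3, 4, 8

1 → no match
2 → match
3 → match
4 → match
5 → no match
6 → no match
7 → no match
8 → match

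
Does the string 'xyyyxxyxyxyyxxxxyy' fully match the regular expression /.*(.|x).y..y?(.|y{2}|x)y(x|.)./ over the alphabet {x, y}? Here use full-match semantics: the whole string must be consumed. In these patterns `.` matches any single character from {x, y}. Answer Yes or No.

No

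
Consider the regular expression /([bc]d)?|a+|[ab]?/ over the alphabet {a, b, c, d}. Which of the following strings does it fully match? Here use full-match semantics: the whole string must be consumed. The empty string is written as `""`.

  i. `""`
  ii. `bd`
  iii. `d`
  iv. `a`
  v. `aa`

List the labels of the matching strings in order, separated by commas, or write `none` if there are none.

i. `""` → match
ii. `bd` → match
iii. `d` → no match
iv. `a` → match
v. `aa` → match

i, ii, iv, v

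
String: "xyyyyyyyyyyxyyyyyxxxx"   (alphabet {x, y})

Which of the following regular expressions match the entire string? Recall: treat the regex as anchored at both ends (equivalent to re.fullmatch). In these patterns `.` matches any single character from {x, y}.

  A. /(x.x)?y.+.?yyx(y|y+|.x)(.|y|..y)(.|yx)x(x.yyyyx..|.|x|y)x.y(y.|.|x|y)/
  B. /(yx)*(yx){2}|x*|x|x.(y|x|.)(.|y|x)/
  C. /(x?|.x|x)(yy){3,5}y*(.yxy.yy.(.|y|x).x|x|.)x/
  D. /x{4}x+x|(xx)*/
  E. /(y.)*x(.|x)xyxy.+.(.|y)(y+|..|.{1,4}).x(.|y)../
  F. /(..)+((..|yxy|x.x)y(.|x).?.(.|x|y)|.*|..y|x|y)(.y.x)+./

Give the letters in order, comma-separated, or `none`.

C

A → no match
B → no match
C → match
D → no match
E → no match
F → no match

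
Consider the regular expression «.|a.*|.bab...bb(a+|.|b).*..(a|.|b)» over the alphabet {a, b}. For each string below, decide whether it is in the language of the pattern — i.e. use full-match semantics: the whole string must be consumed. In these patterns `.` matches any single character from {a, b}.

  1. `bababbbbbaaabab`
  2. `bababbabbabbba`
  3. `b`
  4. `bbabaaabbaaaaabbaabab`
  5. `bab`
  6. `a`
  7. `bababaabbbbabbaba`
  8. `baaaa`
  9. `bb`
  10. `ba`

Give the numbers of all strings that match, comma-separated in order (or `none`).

3, 4, 6

1 → no match
2 → no match
3. `b` → match
4 → match
5. `bab` → no match
6. `a` → match
7 → no match
8. `baaaa` → no match
9. `bb` → no match
10. `ba` → no match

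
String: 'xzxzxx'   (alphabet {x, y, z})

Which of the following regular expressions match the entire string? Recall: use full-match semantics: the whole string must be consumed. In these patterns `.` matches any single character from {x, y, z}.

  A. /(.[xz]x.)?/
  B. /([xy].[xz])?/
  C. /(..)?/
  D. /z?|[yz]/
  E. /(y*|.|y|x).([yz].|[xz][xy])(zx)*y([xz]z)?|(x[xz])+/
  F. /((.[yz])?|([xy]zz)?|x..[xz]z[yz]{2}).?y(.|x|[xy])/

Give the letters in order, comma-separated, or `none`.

E

A → no match
B → no match
C → no match
D → no match
E → match
F → no match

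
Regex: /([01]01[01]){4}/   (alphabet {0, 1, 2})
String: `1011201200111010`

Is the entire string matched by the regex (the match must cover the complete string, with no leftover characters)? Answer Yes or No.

No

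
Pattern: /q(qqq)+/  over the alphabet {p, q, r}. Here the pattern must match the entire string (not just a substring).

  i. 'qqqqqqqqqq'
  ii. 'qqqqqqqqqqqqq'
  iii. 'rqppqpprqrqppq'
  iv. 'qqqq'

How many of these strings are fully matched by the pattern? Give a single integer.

i → match
ii → match
iii → no match — must start with 'qqqq'
iv → match
Total matched: 3

3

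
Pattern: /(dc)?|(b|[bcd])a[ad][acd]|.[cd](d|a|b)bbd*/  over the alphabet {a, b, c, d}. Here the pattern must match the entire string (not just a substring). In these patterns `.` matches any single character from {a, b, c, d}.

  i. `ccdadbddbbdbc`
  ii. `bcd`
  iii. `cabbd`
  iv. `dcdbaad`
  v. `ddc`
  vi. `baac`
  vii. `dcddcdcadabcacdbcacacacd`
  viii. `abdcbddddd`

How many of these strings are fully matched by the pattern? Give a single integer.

i → no match
ii → no match
iii → no match
iv → no match
v → no match
vi → match
vii → no match
viii → no match
Total matched: 1

1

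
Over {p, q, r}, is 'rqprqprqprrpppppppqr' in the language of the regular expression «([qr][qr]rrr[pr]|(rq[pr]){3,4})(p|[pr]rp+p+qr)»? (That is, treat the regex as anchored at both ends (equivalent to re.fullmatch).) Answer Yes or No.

Yes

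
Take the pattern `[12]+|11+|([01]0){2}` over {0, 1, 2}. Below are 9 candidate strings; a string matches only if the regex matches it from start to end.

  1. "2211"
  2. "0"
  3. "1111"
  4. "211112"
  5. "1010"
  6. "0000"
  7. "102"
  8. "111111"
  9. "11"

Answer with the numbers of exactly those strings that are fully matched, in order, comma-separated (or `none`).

1 → match
2 → no match
3 → match
4 → match
5 → match
6 → match
7 → no match
8 → match
9 → match

1, 3, 4, 5, 6, 8, 9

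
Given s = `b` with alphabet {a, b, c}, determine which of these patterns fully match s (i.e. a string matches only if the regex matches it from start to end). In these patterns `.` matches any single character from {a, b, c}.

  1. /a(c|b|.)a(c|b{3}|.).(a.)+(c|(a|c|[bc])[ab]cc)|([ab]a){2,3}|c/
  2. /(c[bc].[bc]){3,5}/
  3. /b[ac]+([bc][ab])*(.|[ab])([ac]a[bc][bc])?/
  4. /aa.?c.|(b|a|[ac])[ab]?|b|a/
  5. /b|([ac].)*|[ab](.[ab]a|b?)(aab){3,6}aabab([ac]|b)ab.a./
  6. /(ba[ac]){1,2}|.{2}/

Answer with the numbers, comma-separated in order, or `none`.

4, 5

1 → no match
2 → no match — must start with `c`
3 → no match
4 → match
5 → match
6 → no match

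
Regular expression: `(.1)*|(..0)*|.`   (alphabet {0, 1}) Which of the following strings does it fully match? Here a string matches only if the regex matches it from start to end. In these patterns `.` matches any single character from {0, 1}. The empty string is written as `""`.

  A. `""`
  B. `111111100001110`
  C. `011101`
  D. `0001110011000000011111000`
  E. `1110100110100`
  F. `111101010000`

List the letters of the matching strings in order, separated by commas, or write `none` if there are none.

A → match
B → no match
C → match
D → no match
E → no match
F → no match

A, C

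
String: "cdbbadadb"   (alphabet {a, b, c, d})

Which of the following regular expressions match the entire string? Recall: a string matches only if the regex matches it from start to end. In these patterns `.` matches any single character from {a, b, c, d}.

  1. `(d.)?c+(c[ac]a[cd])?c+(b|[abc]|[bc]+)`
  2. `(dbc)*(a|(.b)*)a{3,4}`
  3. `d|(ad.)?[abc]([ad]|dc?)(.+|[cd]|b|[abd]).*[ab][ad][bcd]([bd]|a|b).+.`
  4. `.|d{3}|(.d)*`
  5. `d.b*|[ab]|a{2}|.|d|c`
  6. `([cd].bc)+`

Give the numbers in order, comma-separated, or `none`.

1 → no match
2 → no match — must end with "a"
3 → match
4 → no match
5 → no match
6 → no match — must end with "bc"

3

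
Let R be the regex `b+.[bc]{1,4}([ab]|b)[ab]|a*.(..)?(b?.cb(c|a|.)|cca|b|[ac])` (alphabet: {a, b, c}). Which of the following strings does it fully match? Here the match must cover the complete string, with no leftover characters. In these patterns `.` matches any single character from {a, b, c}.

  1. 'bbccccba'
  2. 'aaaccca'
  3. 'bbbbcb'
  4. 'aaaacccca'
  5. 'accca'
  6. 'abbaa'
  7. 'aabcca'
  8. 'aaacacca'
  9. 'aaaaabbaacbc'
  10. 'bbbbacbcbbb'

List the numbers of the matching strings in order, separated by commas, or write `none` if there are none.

1. 'bbccccba' → match
2. 'aaaccca' → match
3. 'bbbbcb' → no match
4. 'aaaacccca' → match
5. 'accca' → match
6. 'abbaa' → match
7. 'aabcca' → match
8. 'aaacacca' → match
9. 'aaaaabbaacbc' → match
10. 'bbbbacbcbbb' → match

1, 2, 4, 5, 6, 7, 8, 9, 10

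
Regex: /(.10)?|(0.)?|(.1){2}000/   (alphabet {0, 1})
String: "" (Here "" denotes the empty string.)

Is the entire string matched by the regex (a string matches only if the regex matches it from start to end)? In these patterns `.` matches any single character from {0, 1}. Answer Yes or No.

Yes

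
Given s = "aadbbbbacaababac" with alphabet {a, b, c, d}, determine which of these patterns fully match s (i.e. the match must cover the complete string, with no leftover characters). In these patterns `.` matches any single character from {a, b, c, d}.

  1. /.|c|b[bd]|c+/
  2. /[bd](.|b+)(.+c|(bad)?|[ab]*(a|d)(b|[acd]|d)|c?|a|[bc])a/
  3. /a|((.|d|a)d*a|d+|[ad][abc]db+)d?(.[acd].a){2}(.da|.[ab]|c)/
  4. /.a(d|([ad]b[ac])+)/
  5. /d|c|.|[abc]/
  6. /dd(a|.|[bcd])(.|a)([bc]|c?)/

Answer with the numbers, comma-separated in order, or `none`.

3

1 → no match
2 → no match — must end with "a"
3 → match
4 → no match
5 → no match
6 → no match — must start with "dd"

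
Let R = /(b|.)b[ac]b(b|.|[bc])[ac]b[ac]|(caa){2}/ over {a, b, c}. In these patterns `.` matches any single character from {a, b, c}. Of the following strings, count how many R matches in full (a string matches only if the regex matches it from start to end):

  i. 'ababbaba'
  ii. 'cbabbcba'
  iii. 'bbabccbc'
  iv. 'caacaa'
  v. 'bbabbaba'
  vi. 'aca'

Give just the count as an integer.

i → match
ii → match
iii → match
iv → match
v → match
vi → no match
Total matched: 5

5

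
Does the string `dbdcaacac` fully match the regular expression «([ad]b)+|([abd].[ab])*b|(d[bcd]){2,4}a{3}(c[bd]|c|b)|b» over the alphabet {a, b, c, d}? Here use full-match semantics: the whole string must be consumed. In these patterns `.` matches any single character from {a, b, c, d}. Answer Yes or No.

No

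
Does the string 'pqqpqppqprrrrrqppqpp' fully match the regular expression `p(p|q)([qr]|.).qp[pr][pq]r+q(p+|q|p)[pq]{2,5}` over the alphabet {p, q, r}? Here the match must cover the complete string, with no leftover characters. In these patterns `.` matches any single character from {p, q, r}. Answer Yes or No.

No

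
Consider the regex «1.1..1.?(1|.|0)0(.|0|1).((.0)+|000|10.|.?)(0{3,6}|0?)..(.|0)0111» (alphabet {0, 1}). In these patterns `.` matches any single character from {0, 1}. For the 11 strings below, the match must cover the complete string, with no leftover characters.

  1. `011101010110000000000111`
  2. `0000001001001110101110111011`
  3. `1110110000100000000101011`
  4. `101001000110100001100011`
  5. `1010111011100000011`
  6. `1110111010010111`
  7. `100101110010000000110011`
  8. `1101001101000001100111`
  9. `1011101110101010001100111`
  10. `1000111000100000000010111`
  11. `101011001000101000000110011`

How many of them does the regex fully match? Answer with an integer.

1 → no match — must start with `1`
2 → no match — must start with `1`
3 → no match — must end with `0111`
4 → no match — must end with `0111`
5 → no match — must end with `0111`
6 → no match
7 → no match — must end with `0111`
8 → no match
9 → no match
10 → no match
11 → no match — must end with `0111`
Total matched: 0

0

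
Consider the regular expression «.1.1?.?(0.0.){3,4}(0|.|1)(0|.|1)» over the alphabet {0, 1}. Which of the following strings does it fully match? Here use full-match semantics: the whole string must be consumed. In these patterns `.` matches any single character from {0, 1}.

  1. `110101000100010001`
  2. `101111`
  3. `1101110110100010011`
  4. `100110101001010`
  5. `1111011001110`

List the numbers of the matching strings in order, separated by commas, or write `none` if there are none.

1 → match
2 → no match
3 → no match
4 → no match
5 → no match

1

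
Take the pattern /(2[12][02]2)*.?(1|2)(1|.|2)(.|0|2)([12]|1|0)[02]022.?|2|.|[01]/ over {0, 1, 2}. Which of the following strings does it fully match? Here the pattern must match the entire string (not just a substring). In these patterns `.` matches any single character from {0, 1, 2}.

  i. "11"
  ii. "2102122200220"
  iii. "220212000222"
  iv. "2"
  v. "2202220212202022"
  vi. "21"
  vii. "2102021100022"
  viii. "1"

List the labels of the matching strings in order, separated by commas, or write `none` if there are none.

i → no match
ii → match
iii → no match
iv → match
v → match
vi → no match
vii → match
viii → match

ii, iv, v, vii, viii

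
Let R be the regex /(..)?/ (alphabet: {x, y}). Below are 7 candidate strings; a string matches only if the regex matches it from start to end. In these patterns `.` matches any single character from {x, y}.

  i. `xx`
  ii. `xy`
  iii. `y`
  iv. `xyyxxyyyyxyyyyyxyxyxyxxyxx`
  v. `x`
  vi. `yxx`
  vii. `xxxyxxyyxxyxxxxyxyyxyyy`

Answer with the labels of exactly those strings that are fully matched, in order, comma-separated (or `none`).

i, ii

i → match
ii → match
iii → no match
iv → no match
v → no match
vi → no match
vii → no match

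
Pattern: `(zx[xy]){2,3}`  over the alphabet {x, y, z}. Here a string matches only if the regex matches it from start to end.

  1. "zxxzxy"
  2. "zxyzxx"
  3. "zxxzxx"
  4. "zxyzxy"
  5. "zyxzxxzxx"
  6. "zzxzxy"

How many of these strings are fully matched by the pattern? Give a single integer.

1 → match
2 → match
3 → match
4 → match
5 → no match — must start with "zx"
6 → no match — must start with "zx"
Total matched: 4

4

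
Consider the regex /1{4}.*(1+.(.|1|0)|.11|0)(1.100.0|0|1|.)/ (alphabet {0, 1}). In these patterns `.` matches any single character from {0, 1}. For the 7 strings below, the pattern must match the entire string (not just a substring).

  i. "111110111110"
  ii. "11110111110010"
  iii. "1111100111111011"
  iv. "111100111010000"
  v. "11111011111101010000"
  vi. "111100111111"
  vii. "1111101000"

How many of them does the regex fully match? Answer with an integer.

i → match
ii → match
iii → match
iv → match
v → match
vi → match
vii → match
Total matched: 7

7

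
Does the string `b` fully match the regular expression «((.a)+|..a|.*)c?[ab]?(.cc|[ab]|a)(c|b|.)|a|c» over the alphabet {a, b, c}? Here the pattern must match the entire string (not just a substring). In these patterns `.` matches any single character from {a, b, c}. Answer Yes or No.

No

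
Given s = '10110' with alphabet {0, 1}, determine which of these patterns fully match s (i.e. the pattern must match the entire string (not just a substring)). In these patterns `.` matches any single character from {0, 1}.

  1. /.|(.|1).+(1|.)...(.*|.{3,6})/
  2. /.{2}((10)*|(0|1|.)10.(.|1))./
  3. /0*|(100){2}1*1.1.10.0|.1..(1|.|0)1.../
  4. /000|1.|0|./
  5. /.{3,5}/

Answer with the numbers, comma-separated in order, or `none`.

5

1 → no match
2 → no match
3 → no match
4 → no match
5 → match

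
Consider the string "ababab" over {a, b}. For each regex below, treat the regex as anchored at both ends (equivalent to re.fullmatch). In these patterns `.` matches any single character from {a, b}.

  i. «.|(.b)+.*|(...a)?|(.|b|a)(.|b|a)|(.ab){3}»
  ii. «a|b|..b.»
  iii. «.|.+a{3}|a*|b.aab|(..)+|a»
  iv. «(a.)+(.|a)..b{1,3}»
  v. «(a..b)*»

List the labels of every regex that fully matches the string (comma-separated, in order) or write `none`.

i → match
ii → no match
iii → match
iv → match
v → no match

i, iii, iv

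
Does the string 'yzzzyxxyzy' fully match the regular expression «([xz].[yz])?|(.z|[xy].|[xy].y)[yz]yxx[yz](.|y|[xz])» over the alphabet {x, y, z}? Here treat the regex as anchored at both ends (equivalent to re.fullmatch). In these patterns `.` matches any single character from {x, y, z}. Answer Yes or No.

No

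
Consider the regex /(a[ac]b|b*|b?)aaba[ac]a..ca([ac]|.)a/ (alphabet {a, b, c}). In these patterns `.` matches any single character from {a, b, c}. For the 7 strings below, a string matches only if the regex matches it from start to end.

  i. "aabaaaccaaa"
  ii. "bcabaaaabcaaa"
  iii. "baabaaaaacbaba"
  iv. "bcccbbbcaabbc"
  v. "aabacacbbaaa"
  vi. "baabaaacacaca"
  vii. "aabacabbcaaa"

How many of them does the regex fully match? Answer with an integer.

2

i. "aabaaaccaaa" → no match
ii → no match
iii → no match
iv → no match — must end with "a"
v. "aabacacbbaaa" → no match
vi → match
vii. "aabacabbcaaa" → match
Total matched: 2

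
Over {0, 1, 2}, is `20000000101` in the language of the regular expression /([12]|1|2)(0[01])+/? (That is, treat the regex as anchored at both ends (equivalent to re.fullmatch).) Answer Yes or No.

Yes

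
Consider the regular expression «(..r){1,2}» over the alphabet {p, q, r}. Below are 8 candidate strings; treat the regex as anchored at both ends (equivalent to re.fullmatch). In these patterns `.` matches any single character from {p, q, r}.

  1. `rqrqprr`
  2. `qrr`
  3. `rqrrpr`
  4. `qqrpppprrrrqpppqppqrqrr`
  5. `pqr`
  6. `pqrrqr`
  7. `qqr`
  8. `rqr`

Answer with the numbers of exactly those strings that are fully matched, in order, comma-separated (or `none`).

1. `rqrqprr` → no match
2. `qrr` → match
3. `rqrrpr` → match
4 → no match
5. `pqr` → match
6. `pqrrqr` → match
7. `qqr` → match
8. `rqr` → match

2, 3, 5, 6, 7, 8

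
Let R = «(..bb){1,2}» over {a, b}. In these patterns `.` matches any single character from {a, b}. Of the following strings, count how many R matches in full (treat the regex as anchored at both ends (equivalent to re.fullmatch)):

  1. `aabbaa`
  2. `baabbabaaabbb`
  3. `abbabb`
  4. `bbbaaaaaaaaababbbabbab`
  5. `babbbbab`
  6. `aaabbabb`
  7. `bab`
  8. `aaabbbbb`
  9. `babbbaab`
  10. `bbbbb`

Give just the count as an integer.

1 → no match — must end with `bb`
2 → no match
3 → no match
4 → no match — must end with `bb`
5 → no match — must end with `bb`
6 → no match
7 → no match — must end with `bb`
8 → no match
9 → no match — must end with `bb`
10 → no match
Total matched: 0

0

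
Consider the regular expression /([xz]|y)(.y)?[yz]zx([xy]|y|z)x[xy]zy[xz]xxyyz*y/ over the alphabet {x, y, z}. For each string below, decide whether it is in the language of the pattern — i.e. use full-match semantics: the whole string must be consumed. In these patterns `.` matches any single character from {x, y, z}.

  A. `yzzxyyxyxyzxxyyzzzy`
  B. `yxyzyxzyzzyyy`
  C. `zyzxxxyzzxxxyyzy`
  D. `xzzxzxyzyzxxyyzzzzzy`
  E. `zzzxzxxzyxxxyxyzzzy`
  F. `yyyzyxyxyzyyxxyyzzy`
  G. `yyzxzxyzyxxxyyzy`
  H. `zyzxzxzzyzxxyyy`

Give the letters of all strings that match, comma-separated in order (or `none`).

D, G

A → no match
B → no match
C → no match
D → match
E → no match
F → no match
G → match
H → no match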